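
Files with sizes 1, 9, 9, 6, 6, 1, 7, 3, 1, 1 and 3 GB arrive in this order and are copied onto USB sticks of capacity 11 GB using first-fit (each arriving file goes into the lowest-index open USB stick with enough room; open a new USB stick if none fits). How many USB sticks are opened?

  1 → USB stick 1 (new)  [load 1/11]
  9 → USB stick 1  [load 10/11]
  9 → USB stick 2 (new)  [load 9/11]
  6 → USB stick 3 (new)  [load 6/11]
  6 → USB stick 4 (new)  [load 6/11]
  1 → USB stick 1  [load 11/11]
  7 → USB stick 5 (new)  [load 7/11]
  3 → USB stick 3  [load 9/11]
  1 → USB stick 2  [load 10/11]
  1 → USB stick 2  [load 11/11]
  3 → USB stick 4  [load 9/11]
5 USB sticks opened.

5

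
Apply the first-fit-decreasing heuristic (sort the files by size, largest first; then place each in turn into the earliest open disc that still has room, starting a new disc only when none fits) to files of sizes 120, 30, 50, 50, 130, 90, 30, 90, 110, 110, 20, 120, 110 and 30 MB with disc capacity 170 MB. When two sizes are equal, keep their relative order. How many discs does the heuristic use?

8

Sorted descending: 130, 120, 120, 110, 110, 110, 90, 90, 50, 50, 30, 30, 30, 20.
  130 → disc 1 (new)  [load 130/170]
  120 → disc 2 (new)  [load 120/170]
  120 → disc 3 (new)  [load 120/170]
  110 → disc 4 (new)  [load 110/170]
  110 → disc 5 (new)  [load 110/170]
  110 → disc 6 (new)  [load 110/170]
  90 → disc 7 (new)  [load 90/170]
  90 → disc 8 (new)  [load 90/170]
  50 → disc 2  [load 170/170]
  50 → disc 3  [load 170/170]
  30 → disc 1  [load 160/170]
  30 → disc 4  [load 140/170]
  30 → disc 4  [load 170/170]
  20 → disc 5  [load 130/170]
8 discs opened.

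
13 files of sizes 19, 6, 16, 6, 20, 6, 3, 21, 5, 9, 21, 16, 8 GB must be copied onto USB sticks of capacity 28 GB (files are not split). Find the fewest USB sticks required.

6

Total = 21 + 21 + 20 + 19 + 16 + 16 + 9 + 8 + 6 + 6 + 6 + 5 + 3 = 156 GB.
Lower bound: ⌈156/28⌉ = 6 USB sticks.
A packing using 6 USB sticks:
  USB stick 1: 21 + 6 = 27
  USB stick 2: 21 + 6 = 27
  USB stick 3: 20 + 8 = 28
  USB stick 4: 19 + 9 = 28
  USB stick 5: 16 + 6 + 5 = 27
  USB stick 6: 16 + 3 = 19
This matches the lower bound, so 6 is optimal.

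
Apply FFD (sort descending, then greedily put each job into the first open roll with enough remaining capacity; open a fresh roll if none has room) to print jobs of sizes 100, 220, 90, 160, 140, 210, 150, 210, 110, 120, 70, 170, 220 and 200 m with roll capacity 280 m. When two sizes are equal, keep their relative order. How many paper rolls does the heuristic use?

Sorted descending: 220, 220, 210, 210, 200, 170, 160, 150, 140, 120, 110, 100, 90, 70.
  220 → roll 1 (new)  [load 220/280]
  220 → roll 2 (new)  [load 220/280]
  210 → roll 3 (new)  [load 210/280]
  210 → roll 4 (new)  [load 210/280]
  200 → roll 5 (new)  [load 200/280]
  170 → roll 6 (new)  [load 170/280]
  160 → roll 7 (new)  [load 160/280]
  150 → roll 8 (new)  [load 150/280]
  140 → roll 9 (new)  [load 140/280]
  120 → roll 7  [load 280/280]
  110 → roll 6  [load 280/280]
  100 → roll 8  [load 250/280]
  90 → roll 9  [load 230/280]
  70 → roll 3  [load 280/280]
9 paper rolls opened.

9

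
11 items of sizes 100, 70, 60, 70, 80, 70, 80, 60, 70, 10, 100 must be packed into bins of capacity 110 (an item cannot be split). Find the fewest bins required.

Total = 100 + 100 + 80 + 80 + 70 + 70 + 70 + 70 + 60 + 60 + 10 = 770.
Lower bound: ⌈770/110⌉ = 7 bins.
Also, 10 items each exceed 55, and no two of those can share a bin, so at least 10 bins are needed.
A packing using 10 bins:
  bin 1: 100 + 10 = 110
  bin 2: 100 = 100
  bin 3: 80 = 80
  bin 4: 80 = 80
  bin 5: 70 = 70
  bin 6: 70 = 70
  bin 7: 70 = 70
  bin 8: 70 = 70
  bin 9: 60 = 60
  bin 10: 60 = 60
This matches the lower bound, so 10 is optimal.

10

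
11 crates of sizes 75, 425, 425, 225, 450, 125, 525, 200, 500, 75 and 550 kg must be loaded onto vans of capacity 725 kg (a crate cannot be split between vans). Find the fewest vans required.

6

Total = 550 + 525 + 500 + 450 + 425 + 425 + 225 + 200 + 125 + 75 + 75 = 3575 kg.
Lower bound: ⌈3575/725⌉ = 5 vans.
Also, 6 crates each exceed 725/2 kg, and no two of those can share a van, so at least 6 vans are needed.
A packing using 6 vans:
  van 1: 550 + 125 = 675
  van 2: 525 + 200 = 725
  van 3: 500 + 225 = 725
  van 4: 450 + 75 + 75 = 600
  van 5: 425 = 425
  van 6: 425 = 425
This matches the lower bound, so 6 is optimal.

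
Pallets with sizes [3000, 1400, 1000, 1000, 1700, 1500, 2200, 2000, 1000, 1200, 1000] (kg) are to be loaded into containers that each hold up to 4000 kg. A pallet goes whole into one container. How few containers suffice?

Total = 3000 + 2200 + 2000 + 1700 + 1500 + 1400 + 1200 + 1000 + 1000 + 1000 + 1000 = 17000 kg.
Lower bound: ⌈17000/4000⌉ = 5 containers.
A packing using 5 containers:
  container 1: 3000 + 1000 = 4000
  container 2: 2200 + 1700 = 3900
  container 3: 2000 + 1500 = 3500
  container 4: 1400 + 1200 + 1000 = 3600
  container 5: 1000 + 1000 = 2000
This matches the lower bound, so 5 is optimal.

5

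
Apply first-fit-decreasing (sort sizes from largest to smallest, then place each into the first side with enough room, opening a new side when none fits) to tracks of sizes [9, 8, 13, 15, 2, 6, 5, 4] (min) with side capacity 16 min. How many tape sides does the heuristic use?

Sorted descending: 15, 13, 9, 8, 6, 5, 4, 2.
  15 → side 1 (new)  [load 15/16]
  13 → side 2 (new)  [load 13/16]
  9 → side 3 (new)  [load 9/16]
  8 → side 4 (new)  [load 8/16]
  6 → side 3  [load 15/16]
  5 → side 4  [load 13/16]
  4 → side 5 (new)  [load 4/16]
  2 → side 2  [load 15/16]
5 tape sides opened.

5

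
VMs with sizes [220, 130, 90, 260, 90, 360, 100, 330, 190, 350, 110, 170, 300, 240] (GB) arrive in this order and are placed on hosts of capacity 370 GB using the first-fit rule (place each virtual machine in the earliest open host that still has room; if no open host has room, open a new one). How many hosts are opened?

9

  220 → host 1 (new)  [load 220/370]
  130 → host 1  [load 350/370]
  90 → host 2 (new)  [load 90/370]
  260 → host 2  [load 350/370]
  90 → host 3 (new)  [load 90/370]
  360 → host 4 (new)  [load 360/370]
  100 → host 3  [load 190/370]
  330 → host 5 (new)  [load 330/370]
  190 → host 6 (new)  [load 190/370]
  350 → host 7 (new)  [load 350/370]
  110 → host 3  [load 300/370]
  170 → host 6  [load 360/370]
  300 → host 8 (new)  [load 300/370]
  240 → host 9 (new)  [load 240/370]
9 hosts opened.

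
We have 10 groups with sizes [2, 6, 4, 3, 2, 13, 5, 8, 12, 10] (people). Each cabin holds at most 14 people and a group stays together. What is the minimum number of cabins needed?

5

Total = 13 + 12 + 10 + 8 + 6 + 5 + 4 + 3 + 2 + 2 = 65 people.
Lower bound: ⌈65/14⌉ = 5 cabins.
A packing using 5 cabins:
  cabin 1: 13 = 13
  cabin 2: 12 + 2 = 14
  cabin 3: 10 + 4 = 14
  cabin 4: 8 + 6 = 14
  cabin 5: 5 + 3 + 2 = 10
This matches the lower bound, so 5 is optimal.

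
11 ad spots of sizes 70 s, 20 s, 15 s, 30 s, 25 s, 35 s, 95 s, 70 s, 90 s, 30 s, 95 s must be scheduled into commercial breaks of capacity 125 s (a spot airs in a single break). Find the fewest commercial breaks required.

Total = 95 + 95 + 90 + 70 + 70 + 35 + 30 + 30 + 25 + 20 + 15 = 575 s.
Lower bound: ⌈575/125⌉ = 5 commercial breaks.
A packing using 5 commercial breaks:
  break 1: 95 + 30 = 125
  break 2: 95 + 30 = 125
  break 3: 90 + 35 = 125
  break 4: 70 + 25 + 20 = 115
  break 5: 70 + 15 = 85
This matches the lower bound, so 5 is optimal.

5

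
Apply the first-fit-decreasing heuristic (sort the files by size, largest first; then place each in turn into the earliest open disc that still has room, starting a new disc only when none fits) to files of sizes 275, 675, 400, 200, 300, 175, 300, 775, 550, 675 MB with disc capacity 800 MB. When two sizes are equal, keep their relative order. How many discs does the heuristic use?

Sorted descending: 775, 675, 675, 550, 400, 300, 300, 275, 200, 175.
  775 → disc 1 (new)  [load 775/800]
  675 → disc 2 (new)  [load 675/800]
  675 → disc 3 (new)  [load 675/800]
  550 → disc 4 (new)  [load 550/800]
  400 → disc 5 (new)  [load 400/800]
  300 → disc 5  [load 700/800]
  300 → disc 6 (new)  [load 300/800]
  275 → disc 6  [load 575/800]
  200 → disc 4  [load 750/800]
  175 → disc 6  [load 750/800]
6 discs opened.

6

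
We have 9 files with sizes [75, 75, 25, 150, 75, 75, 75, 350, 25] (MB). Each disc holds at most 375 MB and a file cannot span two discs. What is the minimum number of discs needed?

Total = 350 + 150 + 75 + 75 + 75 + 75 + 75 + 25 + 25 = 925 MB.
Lower bound: ⌈925/375⌉ = 3 discs.
A packing using 3 discs:
  disc 1: 350 + 25 = 375
  disc 2: 150 + 75 + 75 + 75 = 375
  disc 3: 75 + 75 + 25 = 175
This matches the lower bound, so 3 is optimal.

3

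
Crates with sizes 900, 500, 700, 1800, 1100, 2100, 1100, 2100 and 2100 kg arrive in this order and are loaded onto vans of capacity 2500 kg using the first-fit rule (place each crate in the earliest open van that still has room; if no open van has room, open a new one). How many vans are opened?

6

  900 → van 1 (new)  [load 900/2500]
  500 → van 1  [load 1400/2500]
  700 → van 1  [load 2100/2500]
  1800 → van 2 (new)  [load 1800/2500]
  1100 → van 3 (new)  [load 1100/2500]
  2100 → van 4 (new)  [load 2100/2500]
  1100 → van 3  [load 2200/2500]
  2100 → van 5 (new)  [load 2100/2500]
  2100 → van 6 (new)  [load 2100/2500]
6 vans opened.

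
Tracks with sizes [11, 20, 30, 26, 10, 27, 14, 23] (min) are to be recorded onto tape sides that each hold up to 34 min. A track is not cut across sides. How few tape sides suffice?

6

Total = 30 + 27 + 26 + 23 + 20 + 14 + 11 + 10 = 161 min.
Lower bound: ⌈161/34⌉ = 5 tape sides.
A packing using 6 tape sides:
  side 1: 30 = 30
  side 2: 27 = 27
  side 3: 26 = 26
  side 4: 23 + 11 = 34
  side 5: 20 + 14 = 34
  side 6: 10 = 10
No arrangement into 5 tape sides stays within capacity, so 6 is optimal.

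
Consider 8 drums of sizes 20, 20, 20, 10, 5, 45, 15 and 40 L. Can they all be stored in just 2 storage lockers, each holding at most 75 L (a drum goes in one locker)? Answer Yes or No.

No

Total = 175 L; ⌈175/75⌉ = 3.
At least 3 storage lockers are required, but only 2 are allowed.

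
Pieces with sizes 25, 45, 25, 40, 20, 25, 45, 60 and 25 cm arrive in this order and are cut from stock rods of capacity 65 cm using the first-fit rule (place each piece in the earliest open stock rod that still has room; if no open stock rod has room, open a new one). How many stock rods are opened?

  25 → stock rod 1 (new)  [load 25/65]
  45 → stock rod 2 (new)  [load 45/65]
  25 → stock rod 1  [load 50/65]
  40 → stock rod 3 (new)  [load 40/65]
  20 → stock rod 2  [load 65/65]
  25 → stock rod 3  [load 65/65]
  45 → stock rod 4 (new)  [load 45/65]
  60 → stock rod 5 (new)  [load 60/65]
  25 → stock rod 6 (new)  [load 25/65]
6 stock rods opened.

6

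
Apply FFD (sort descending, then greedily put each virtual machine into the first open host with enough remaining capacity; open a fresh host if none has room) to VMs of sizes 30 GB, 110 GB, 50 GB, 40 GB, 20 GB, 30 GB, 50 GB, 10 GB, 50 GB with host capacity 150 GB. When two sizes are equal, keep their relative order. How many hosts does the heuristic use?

Sorted descending: 110, 50, 50, 50, 40, 30, 30, 20, 10.
  110 → host 1 (new)  [load 110/150]
  50 → host 2 (new)  [load 50/150]
  50 → host 2  [load 100/150]
  50 → host 2  [load 150/150]
  40 → host 1  [load 150/150]
  30 → host 3 (new)  [load 30/150]
  30 → host 3  [load 60/150]
  20 → host 3  [load 80/150]
  10 → host 3  [load 90/150]
3 hosts opened.

3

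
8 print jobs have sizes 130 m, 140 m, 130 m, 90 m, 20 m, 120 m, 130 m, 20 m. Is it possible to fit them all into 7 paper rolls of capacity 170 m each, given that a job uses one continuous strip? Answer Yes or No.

A valid assignment using 6 paper rolls:
  roll 1: 140 + 20 = 160
  roll 2: 130 + 20 = 150
  roll 3: 130 = 130
  roll 4: 130 = 130
  roll 5: 120 = 120
  roll 6: 90 = 90
That uses only 6 ≤ 7, so 7 paper rolls are enough.

Yes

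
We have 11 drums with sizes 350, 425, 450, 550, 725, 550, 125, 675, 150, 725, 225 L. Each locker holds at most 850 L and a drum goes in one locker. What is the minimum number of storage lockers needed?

Total = 725 + 725 + 675 + 550 + 550 + 450 + 425 + 350 + 225 + 150 + 125 = 4950 L.
Lower bound: ⌈4950/850⌉ = 6 storage lockers.
A packing using 7 storage lockers:
  locker 1: 725 + 125 = 850
  locker 2: 725 = 725
  locker 3: 675 + 150 = 825
  locker 4: 550 + 225 = 775
  locker 5: 550 = 550
  locker 6: 450 + 350 = 800
  locker 7: 425 = 425
No arrangement into 6 storage lockers stays within capacity, so 7 is optimal.

7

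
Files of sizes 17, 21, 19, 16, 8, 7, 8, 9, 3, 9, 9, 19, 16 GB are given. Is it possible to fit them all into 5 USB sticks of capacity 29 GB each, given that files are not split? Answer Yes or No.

No

Total = 161 GB; ⌈161/29⌉ = 6.
At least 6 USB sticks are required, but only 5 are allowed.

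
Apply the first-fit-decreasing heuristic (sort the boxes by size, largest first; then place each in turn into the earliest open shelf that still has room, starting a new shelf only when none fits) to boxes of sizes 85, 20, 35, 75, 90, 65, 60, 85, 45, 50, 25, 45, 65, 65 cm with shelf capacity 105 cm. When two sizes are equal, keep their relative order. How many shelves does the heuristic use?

Sorted descending: 90, 85, 85, 75, 65, 65, 65, 60, 50, 45, 45, 35, 25, 20.
  90 → shelf 1 (new)  [load 90/105]
  85 → shelf 2 (new)  [load 85/105]
  85 → shelf 3 (new)  [load 85/105]
  75 → shelf 4 (new)  [load 75/105]
  65 → shelf 5 (new)  [load 65/105]
  65 → shelf 6 (new)  [load 65/105]
  65 → shelf 7 (new)  [load 65/105]
  60 → shelf 8 (new)  [load 60/105]
  50 → shelf 9 (new)  [load 50/105]
  45 → shelf 8  [load 105/105]
  45 → shelf 9  [load 95/105]
  35 → shelf 5  [load 100/105]
  25 → shelf 4  [load 100/105]
  20 → shelf 2  [load 105/105]
9 shelves opened.

9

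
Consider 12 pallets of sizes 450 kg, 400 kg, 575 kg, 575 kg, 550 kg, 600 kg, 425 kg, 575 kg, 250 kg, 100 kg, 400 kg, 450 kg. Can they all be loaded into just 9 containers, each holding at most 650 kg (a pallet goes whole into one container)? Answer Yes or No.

Total = 5350 kg; ⌈5350/650⌉ = 9.
10 pallets each exceed half the capacity and cannot share a container, forcing at least 10 containers.
At least 10 containers are required, but only 9 are allowed.

No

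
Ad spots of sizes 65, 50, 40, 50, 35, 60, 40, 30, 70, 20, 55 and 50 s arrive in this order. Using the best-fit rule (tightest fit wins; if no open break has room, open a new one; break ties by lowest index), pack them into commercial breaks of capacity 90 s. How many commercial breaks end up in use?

7

  65 → break 1 (new)  [load 65/90]
  50 → break 2 (new)  [load 50/90]
  40 → break 2  [load 90/90]
  50 → break 3 (new)  [load 50/90]
  35 → break 3  [load 85/90]
  60 → break 4 (new)  [load 60/90]
  40 → break 5 (new)  [load 40/90]
  30 → break 4  [load 90/90]
  70 → break 6 (new)  [load 70/90]
  20 → break 6  [load 90/90]
  55 → break 7 (new)  [load 55/90]
  50 → break 5  [load 90/90]
7 commercial breaks opened.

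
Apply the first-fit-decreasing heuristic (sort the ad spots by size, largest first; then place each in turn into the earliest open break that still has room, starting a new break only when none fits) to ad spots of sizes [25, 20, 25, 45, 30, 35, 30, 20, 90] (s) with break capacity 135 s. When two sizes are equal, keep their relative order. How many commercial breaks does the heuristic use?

3

Sorted descending: 90, 45, 35, 30, 30, 25, 25, 20, 20.
  90 → break 1 (new)  [load 90/135]
  45 → break 1  [load 135/135]
  35 → break 2 (new)  [load 35/135]
  30 → break 2  [load 65/135]
  30 → break 2  [load 95/135]
  25 → break 2  [load 120/135]
  25 → break 3 (new)  [load 25/135]
  20 → break 3  [load 45/135]
  20 → break 3  [load 65/135]
3 commercial breaks opened.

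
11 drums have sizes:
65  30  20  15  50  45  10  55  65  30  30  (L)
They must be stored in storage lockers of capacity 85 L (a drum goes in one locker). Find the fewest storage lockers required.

Total = 65 + 65 + 55 + 50 + 45 + 30 + 30 + 30 + 20 + 15 + 10 = 415 L.
Lower bound: ⌈415/85⌉ = 5 storage lockers.
A packing using 5 storage lockers:
  locker 1: 65 + 20 = 85
  locker 2: 65 + 15 = 80
  locker 3: 55 + 30 = 85
  locker 4: 50 + 30 = 80
  locker 5: 45 + 30 + 10 = 85
This matches the lower bound, so 5 is optimal.

5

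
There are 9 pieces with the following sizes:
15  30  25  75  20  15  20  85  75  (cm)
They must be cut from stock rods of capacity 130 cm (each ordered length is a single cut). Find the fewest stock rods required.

3

Total = 85 + 75 + 75 + 30 + 25 + 20 + 20 + 15 + 15 = 360 cm.
Lower bound: ⌈360/130⌉ = 3 stock rods.
A packing using 3 stock rods:
  stock rod 1: 85 + 30 + 15 = 130
  stock rod 2: 75 + 25 + 20 = 120
  stock rod 3: 75 + 20 + 15 = 110
This matches the lower bound, so 3 is optimal.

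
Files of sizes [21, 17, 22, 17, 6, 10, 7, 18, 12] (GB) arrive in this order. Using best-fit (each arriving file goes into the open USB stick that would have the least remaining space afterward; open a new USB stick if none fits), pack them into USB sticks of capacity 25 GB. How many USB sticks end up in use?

  21 → USB stick 1 (new)  [load 21/25]
  17 → USB stick 2 (new)  [load 17/25]
  22 → USB stick 3 (new)  [load 22/25]
  17 → USB stick 4 (new)  [load 17/25]
  6 → USB stick 2  [load 23/25]
  10 → USB stick 5 (new)  [load 10/25]
  7 → USB stick 4  [load 24/25]
  18 → USB stick 6 (new)  [load 18/25]
  12 → USB stick 5  [load 22/25]
6 USB sticks opened.

6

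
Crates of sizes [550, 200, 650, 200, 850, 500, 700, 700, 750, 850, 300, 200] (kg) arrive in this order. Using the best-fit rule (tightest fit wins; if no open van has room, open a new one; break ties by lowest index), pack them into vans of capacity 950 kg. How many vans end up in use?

  550 → van 1 (new)  [load 550/950]
  200 → van 1  [load 750/950]
  650 → van 2 (new)  [load 650/950]
  200 → van 1  [load 950/950]
  850 → van 3 (new)  [load 850/950]
  500 → van 4 (new)  [load 500/950]
  700 → van 5 (new)  [load 700/950]
  700 → van 6 (new)  [load 700/950]
  750 → van 7 (new)  [load 750/950]
  850 → van 8 (new)  [load 850/950]
  300 → van 2  [load 950/950]
  200 → van 7  [load 950/950]
8 vans opened.

8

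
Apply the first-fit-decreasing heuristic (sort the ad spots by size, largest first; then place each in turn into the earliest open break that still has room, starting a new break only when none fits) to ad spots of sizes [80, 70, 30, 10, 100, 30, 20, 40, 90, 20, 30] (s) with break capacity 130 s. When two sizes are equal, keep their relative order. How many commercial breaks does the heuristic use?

4

Sorted descending: 100, 90, 80, 70, 40, 30, 30, 30, 20, 20, 10.
  100 → break 1 (new)  [load 100/130]
  90 → break 2 (new)  [load 90/130]
  80 → break 3 (new)  [load 80/130]
  70 → break 4 (new)  [load 70/130]
  40 → break 2  [load 130/130]
  30 → break 1  [load 130/130]
  30 → break 3  [load 110/130]
  30 → break 4  [load 100/130]
  20 → break 3  [load 130/130]
  20 → break 4  [load 120/130]
  10 → break 4  [load 130/130]
4 commercial breaks opened.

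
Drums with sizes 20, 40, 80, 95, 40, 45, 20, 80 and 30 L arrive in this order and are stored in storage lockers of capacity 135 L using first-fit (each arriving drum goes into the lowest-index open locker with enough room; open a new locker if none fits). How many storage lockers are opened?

4

  20 → locker 1 (new)  [load 20/135]
  40 → locker 1  [load 60/135]
  80 → locker 2 (new)  [load 80/135]
  95 → locker 3 (new)  [load 95/135]
  40 → locker 1  [load 100/135]
  45 → locker 2  [load 125/135]
  20 → locker 1  [load 120/135]
  80 → locker 4 (new)  [load 80/135]
  30 → locker 3  [load 125/135]
4 storage lockers opened.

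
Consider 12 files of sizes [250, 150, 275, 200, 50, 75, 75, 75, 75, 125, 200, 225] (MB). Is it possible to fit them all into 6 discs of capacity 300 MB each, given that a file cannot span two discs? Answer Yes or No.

Total = 1775 MB; ⌈1775/300⌉ = 6.
The bound of 6 does not rule out 6, but exhaustive search shows no assignment into 6 discs of capacity 300 MB exists — the minimum is 7.

No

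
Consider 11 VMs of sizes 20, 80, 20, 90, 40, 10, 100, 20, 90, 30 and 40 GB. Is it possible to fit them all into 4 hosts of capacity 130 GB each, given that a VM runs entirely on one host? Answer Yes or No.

Total = 540 GB; ⌈540/130⌉ = 5.
At least 5 hosts are required, but only 4 are allowed.

No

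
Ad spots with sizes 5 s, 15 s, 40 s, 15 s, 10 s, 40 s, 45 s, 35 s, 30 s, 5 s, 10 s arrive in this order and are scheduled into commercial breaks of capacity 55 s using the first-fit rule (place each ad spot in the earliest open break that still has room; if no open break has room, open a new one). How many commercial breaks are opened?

6

  5 → break 1 (new)  [load 5/55]
  15 → break 1  [load 20/55]
  40 → break 2 (new)  [load 40/55]
  15 → break 1  [load 35/55]
  10 → break 1  [load 45/55]
  40 → break 3 (new)  [load 40/55]
  45 → break 4 (new)  [load 45/55]
  35 → break 5 (new)  [load 35/55]
  30 → break 6 (new)  [load 30/55]
  5 → break 1  [load 50/55]
  10 → break 2  [load 50/55]
6 commercial breaks opened.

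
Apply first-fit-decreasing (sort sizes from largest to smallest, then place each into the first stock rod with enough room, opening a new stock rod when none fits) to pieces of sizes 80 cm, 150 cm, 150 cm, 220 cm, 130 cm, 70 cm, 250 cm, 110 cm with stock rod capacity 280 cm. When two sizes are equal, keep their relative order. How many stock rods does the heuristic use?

Sorted descending: 250, 220, 150, 150, 130, 110, 80, 70.
  250 → stock rod 1 (new)  [load 250/280]
  220 → stock rod 2 (new)  [load 220/280]
  150 → stock rod 3 (new)  [load 150/280]
  150 → stock rod 4 (new)  [load 150/280]
  130 → stock rod 3  [load 280/280]
  110 → stock rod 4  [load 260/280]
  80 → stock rod 5 (new)  [load 80/280]
  70 → stock rod 5  [load 150/280]
5 stock rods opened.

5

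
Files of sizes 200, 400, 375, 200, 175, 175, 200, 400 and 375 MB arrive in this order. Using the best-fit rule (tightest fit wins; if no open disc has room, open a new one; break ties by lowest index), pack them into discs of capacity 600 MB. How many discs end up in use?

  200 → disc 1 (new)  [load 200/600]
  400 → disc 1  [load 600/600]
  375 → disc 2 (new)  [load 375/600]
  200 → disc 2  [load 575/600]
  175 → disc 3 (new)  [load 175/600]
  175 → disc 3  [load 350/600]
  200 → disc 3  [load 550/600]
  400 → disc 4 (new)  [load 400/600]
  375 → disc 5 (new)  [load 375/600]
5 discs opened.

5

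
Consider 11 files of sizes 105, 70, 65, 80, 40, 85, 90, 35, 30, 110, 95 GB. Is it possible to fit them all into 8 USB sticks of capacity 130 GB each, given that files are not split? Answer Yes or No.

A valid assignment using 8 USB sticks:
  USB stick 1: 110 = 110
  USB stick 2: 105 = 105
  USB stick 3: 95 + 35 = 130
  USB stick 4: 90 + 40 = 130
  USB stick 5: 85 + 30 = 115
  USB stick 6: 80 = 80
  USB stick 7: 70 = 70
  USB stick 8: 65 = 65
Every load is within 130 GB, so 8 USB sticks suffice.

Yes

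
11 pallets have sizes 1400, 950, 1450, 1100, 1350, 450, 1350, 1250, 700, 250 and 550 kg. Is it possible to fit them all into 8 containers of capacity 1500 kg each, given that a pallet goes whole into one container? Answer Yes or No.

A valid assignment using 8 containers:
  container 1: 1450 = 1450
  container 2: 1400 = 1400
  container 3: 1350 = 1350
  container 4: 1350 = 1350
  container 5: 1250 + 250 = 1500
  container 6: 1100 = 1100
  container 7: 950 + 550 = 1500
  container 8: 700 + 450 = 1150
Every load is within 1500 kg, so 8 containers suffice.

Yes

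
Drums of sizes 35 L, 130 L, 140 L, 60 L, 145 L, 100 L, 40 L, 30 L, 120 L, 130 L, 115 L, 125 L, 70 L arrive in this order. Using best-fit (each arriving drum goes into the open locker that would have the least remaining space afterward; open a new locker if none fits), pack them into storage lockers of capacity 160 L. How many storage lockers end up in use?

10

  35 → locker 1 (new)  [load 35/160]
  130 → locker 2 (new)  [load 130/160]
  140 → locker 3 (new)  [load 140/160]
  60 → locker 1  [load 95/160]
  145 → locker 4 (new)  [load 145/160]
  100 → locker 5 (new)  [load 100/160]
  40 → locker 5  [load 140/160]
  30 → locker 2  [load 160/160]
  120 → locker 6 (new)  [load 120/160]
  130 → locker 7 (new)  [load 130/160]
  115 → locker 8 (new)  [load 115/160]
  125 → locker 9 (new)  [load 125/160]
  70 → locker 10 (new)  [load 70/160]
10 storage lockers opened.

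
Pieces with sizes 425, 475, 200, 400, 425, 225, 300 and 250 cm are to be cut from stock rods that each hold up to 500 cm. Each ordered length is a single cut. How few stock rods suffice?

Total = 475 + 425 + 425 + 400 + 300 + 250 + 225 + 200 = 2700 cm.
Lower bound: ⌈2700/500⌉ = 6 stock rods.
A packing using 6 stock rods:
  stock rod 1: 475 = 475
  stock rod 2: 425 = 425
  stock rod 3: 425 = 425
  stock rod 4: 400 = 400
  stock rod 5: 300 + 200 = 500
  stock rod 6: 250 + 225 = 475
This matches the lower bound, so 6 is optimal.

6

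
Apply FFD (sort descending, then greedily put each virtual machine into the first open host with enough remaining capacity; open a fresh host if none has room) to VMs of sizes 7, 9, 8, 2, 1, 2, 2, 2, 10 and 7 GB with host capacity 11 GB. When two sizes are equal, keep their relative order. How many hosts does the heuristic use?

Sorted descending: 10, 9, 8, 7, 7, 2, 2, 2, 2, 1.
  10 → host 1 (new)  [load 10/11]
  9 → host 2 (new)  [load 9/11]
  8 → host 3 (new)  [load 8/11]
  7 → host 4 (new)  [load 7/11]
  7 → host 5 (new)  [load 7/11]
  2 → host 2  [load 11/11]
  2 → host 3  [load 10/11]
  2 → host 4  [load 9/11]
  2 → host 4  [load 11/11]
  1 → host 1  [load 11/11]
5 hosts opened.

5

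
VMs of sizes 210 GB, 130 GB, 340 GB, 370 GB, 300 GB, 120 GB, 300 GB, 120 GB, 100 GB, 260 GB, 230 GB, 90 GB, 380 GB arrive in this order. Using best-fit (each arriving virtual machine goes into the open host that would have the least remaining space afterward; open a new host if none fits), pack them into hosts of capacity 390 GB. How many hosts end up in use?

9

  210 → host 1 (new)  [load 210/390]
  130 → host 1  [load 340/390]
  340 → host 2 (new)  [load 340/390]
  370 → host 3 (new)  [load 370/390]
  300 → host 4 (new)  [load 300/390]
  120 → host 5 (new)  [load 120/390]
  300 → host 6 (new)  [load 300/390]
  120 → host 5  [load 240/390]
  100 → host 5  [load 340/390]
  260 → host 7 (new)  [load 260/390]
  230 → host 8 (new)  [load 230/390]
  90 → host 4  [load 390/390]
  380 → host 9 (new)  [load 380/390]
9 hosts opened.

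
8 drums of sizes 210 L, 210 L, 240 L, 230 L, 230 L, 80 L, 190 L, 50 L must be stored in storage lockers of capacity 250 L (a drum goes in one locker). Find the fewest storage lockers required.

Total = 240 + 230 + 230 + 210 + 210 + 190 + 80 + 50 = 1440 L.
Lower bound: ⌈1440/250⌉ = 6 storage lockers.
A packing using 7 storage lockers:
  locker 1: 240 = 240
  locker 2: 230 = 230
  locker 3: 230 = 230
  locker 4: 210 = 210
  locker 5: 210 = 210
  locker 6: 190 + 50 = 240
  locker 7: 80 = 80
No arrangement into 6 storage lockers stays within capacity, so 7 is optimal.

7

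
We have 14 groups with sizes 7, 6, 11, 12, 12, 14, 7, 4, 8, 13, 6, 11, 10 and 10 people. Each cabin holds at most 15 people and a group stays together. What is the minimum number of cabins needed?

Total = 14 + 13 + 12 + 12 + 11 + 11 + 10 + 10 + 8 + 7 + 7 + 6 + 6 + 4 = 131 people.
Lower bound: ⌈131/15⌉ = 9 cabins.
A packing using 11 cabins:
  cabin 1: 14 = 14
  cabin 2: 13 = 13
  cabin 3: 12 = 12
  cabin 4: 12 = 12
  cabin 5: 11 + 4 = 15
  cabin 6: 11 = 11
  cabin 7: 10 = 10
  cabin 8: 10 = 10
  cabin 9: 8 + 7 = 15
  cabin 10: 7 + 6 = 13
  cabin 11: 6 = 6
No arrangement into 10 cabins stays within capacity, so 11 is optimal.

11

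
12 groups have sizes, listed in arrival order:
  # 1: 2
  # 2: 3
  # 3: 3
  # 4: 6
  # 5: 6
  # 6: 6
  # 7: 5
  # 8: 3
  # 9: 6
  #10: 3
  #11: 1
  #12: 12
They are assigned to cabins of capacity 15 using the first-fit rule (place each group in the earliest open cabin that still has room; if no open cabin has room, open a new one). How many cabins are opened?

  2 → cabin 1 (new)  [load 2/15]
  3 → cabin 1  [load 5/15]
  3 → cabin 1  [load 8/15]
  6 → cabin 1  [load 14/15]
  6 → cabin 2 (new)  [load 6/15]
  6 → cabin 2  [load 12/15]
  5 → cabin 3 (new)  [load 5/15]
  3 → cabin 2  [load 15/15]
  6 → cabin 3  [load 11/15]
  3 → cabin 3  [load 14/15]
  1 → cabin 1  [load 15/15]
  12 → cabin 4 (new)  [load 12/15]
4 cabins opened.

4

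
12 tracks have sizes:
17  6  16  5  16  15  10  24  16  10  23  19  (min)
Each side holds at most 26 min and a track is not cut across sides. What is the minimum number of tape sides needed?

Total = 24 + 23 + 19 + 17 + 16 + 16 + 16 + 15 + 10 + 10 + 6 + 5 = 177 min.
Lower bound: ⌈177/26⌉ = 7 tape sides.
Also, 8 tracks each exceed 13 min, and no two of those can share a side, so at least 8 tape sides are needed.
A packing using 8 tape sides:
  side 1: 24 = 24
  side 2: 23 = 23
  side 3: 19 + 6 = 25
  side 4: 17 + 5 = 22
  side 5: 16 + 10 = 26
  side 6: 16 + 10 = 26
  side 7: 16 = 16
  side 8: 15 = 15
This matches the lower bound, so 8 is optimal.

8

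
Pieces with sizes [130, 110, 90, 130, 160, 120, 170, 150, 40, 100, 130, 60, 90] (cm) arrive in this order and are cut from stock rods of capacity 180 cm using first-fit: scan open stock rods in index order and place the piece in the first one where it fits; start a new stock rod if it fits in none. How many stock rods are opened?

  130 → stock rod 1 (new)  [load 130/180]
  110 → stock rod 2 (new)  [load 110/180]
  90 → stock rod 3 (new)  [load 90/180]
  130 → stock rod 4 (new)  [load 130/180]
  160 → stock rod 5 (new)  [load 160/180]
  120 → stock rod 6 (new)  [load 120/180]
  170 → stock rod 7 (new)  [load 170/180]
  150 → stock rod 8 (new)  [load 150/180]
  40 → stock rod 1  [load 170/180]
  100 → stock rod 9 (new)  [load 100/180]
  130 → stock rod 10 (new)  [load 130/180]
  60 → stock rod 2  [load 170/180]
  90 → stock rod 3  [load 180/180]
10 stock rods opened.

10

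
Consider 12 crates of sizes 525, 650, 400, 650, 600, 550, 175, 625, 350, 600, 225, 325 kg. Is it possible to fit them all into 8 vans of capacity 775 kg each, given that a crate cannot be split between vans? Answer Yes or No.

Total = 5675 kg; ⌈5675/775⌉ = 8.
The bound of 8 does not rule out 8, but exhaustive search shows no assignment into 8 vans of capacity 775 kg exists — the minimum is 9.

No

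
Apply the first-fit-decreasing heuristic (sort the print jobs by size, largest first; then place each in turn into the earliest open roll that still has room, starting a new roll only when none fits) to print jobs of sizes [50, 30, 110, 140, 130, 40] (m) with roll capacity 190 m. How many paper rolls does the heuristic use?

3

Sorted descending: 140, 130, 110, 50, 40, 30.
  140 → roll 1 (new)  [load 140/190]
  130 → roll 2 (new)  [load 130/190]
  110 → roll 3 (new)  [load 110/190]
  50 → roll 1  [load 190/190]
  40 → roll 2  [load 170/190]
  30 → roll 3  [load 140/190]
3 paper rolls opened.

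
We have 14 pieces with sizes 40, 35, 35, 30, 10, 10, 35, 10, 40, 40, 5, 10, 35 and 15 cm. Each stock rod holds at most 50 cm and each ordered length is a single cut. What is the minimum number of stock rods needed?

Total = 40 + 40 + 40 + 35 + 35 + 35 + 35 + 30 + 15 + 10 + 10 + 10 + 10 + 5 = 350 cm.
Lower bound: ⌈350/50⌉ = 7 stock rods.
Also, 8 pieces each exceed 25 cm, and no two of those can share a stock rod, so at least 8 stock rods are needed.
A packing using 8 stock rods:
  stock rod 1: 40 + 10 = 50
  stock rod 2: 40 + 10 = 50
  stock rod 3: 40 + 10 = 50
  stock rod 4: 35 + 15 = 50
  stock rod 5: 35 + 10 + 5 = 50
  stock rod 6: 35 = 35
  stock rod 7: 35 = 35
  stock rod 8: 30 = 30
This matches the lower bound, so 8 is optimal.

8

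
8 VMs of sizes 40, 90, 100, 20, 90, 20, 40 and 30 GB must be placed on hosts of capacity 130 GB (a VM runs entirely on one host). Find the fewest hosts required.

4

Total = 100 + 90 + 90 + 40 + 40 + 30 + 20 + 20 = 430 GB.
Lower bound: ⌈430/130⌉ = 4 hosts.
A packing using 4 hosts:
  host 1: 100 + 30 = 130
  host 2: 90 + 40 = 130
  host 3: 90 + 40 = 130
  host 4: 20 + 20 = 40
This matches the lower bound, so 4 is optimal.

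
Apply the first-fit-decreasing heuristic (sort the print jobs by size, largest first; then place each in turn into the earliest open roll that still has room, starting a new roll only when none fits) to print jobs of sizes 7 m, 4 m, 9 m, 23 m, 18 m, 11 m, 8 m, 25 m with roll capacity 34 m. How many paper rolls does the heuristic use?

Sorted descending: 25, 23, 18, 11, 9, 8, 7, 4.
  25 → roll 1 (new)  [load 25/34]
  23 → roll 2 (new)  [load 23/34]
  18 → roll 3 (new)  [load 18/34]
  11 → roll 2  [load 34/34]
  9 → roll 1  [load 34/34]
  8 → roll 3  [load 26/34]
  7 → roll 3  [load 33/34]
  4 → roll 4 (new)  [load 4/34]
4 paper rolls opened.

4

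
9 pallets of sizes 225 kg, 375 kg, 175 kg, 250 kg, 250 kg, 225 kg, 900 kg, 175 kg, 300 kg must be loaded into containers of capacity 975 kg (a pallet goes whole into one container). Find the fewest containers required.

4

Total = 900 + 375 + 300 + 250 + 250 + 225 + 225 + 175 + 175 = 2875 kg.
Lower bound: ⌈2875/975⌉ = 3 containers.
A packing using 4 containers:
  container 1: 900 = 900
  container 2: 375 + 300 + 250 = 925
  container 3: 250 + 225 + 225 + 175 = 875
  container 4: 175 = 175
No arrangement into 3 containers stays within capacity, so 4 is optimal.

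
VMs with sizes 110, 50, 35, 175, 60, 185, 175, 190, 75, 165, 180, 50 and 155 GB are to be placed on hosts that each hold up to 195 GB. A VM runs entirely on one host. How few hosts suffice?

Total = 190 + 185 + 180 + 175 + 175 + 165 + 155 + 110 + 75 + 60 + 50 + 50 + 35 = 1605 GB.
Lower bound: ⌈1605/195⌉ = 9 hosts.
A packing using 9 hosts:
  host 1: 190 = 190
  host 2: 185 = 185
  host 3: 180 = 180
  host 4: 175 = 175
  host 5: 175 = 175
  host 6: 165 = 165
  host 7: 155 + 35 = 190
  host 8: 110 + 75 = 185
  host 9: 60 + 50 + 50 = 160
This matches the lower bound, so 9 is optimal.

9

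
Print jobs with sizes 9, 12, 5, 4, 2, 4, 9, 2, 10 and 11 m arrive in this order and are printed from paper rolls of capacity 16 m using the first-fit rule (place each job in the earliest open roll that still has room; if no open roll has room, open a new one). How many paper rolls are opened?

5

  9 → roll 1 (new)  [load 9/16]
  12 → roll 2 (new)  [load 12/16]
  5 → roll 1  [load 14/16]
  4 → roll 2  [load 16/16]
  2 → roll 1  [load 16/16]
  4 → roll 3 (new)  [load 4/16]
  9 → roll 3  [load 13/16]
  2 → roll 3  [load 15/16]
  10 → roll 4 (new)  [load 10/16]
  11 → roll 5 (new)  [load 11/16]
5 paper rolls opened.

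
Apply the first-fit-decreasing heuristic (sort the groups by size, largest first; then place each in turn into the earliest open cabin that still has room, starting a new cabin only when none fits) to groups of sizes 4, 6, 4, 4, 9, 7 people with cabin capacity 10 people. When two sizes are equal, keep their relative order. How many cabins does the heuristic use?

4

Sorted descending: 9, 7, 6, 4, 4, 4.
  9 → cabin 1 (new)  [load 9/10]
  7 → cabin 2 (new)  [load 7/10]
  6 → cabin 3 (new)  [load 6/10]
  4 → cabin 3  [load 10/10]
  4 → cabin 4 (new)  [load 4/10]
  4 → cabin 4  [load 8/10]
4 cabins opened.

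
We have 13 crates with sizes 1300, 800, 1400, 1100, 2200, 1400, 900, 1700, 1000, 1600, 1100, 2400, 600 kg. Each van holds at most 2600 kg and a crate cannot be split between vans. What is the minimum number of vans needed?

8

Total = 2400 + 2200 + 1700 + 1600 + 1400 + 1400 + 1300 + 1100 + 1100 + 1000 + 900 + 800 + 600 = 17500 kg.
Lower bound: ⌈17500/2600⌉ = 7 vans.
A packing using 8 vans:
  van 1: 2400 = 2400
  van 2: 2200 = 2200
  van 3: 1700 + 900 = 2600
  van 4: 1600 + 1000 = 2600
  van 5: 1400 + 1100 = 2500
  van 6: 1400 + 1100 = 2500
  van 7: 1300 + 800 = 2100
  van 8: 600 = 600
No arrangement into 7 vans stays within capacity, so 8 is optimal.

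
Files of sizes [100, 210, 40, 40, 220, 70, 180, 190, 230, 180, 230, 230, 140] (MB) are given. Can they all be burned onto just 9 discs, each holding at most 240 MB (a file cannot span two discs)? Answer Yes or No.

No

Total = 2060 MB; ⌈2060/240⌉ = 9.
The bound of 9 does not rule out 9, but exhaustive search shows no assignment into 9 discs of capacity 240 MB exists — the minimum is 10.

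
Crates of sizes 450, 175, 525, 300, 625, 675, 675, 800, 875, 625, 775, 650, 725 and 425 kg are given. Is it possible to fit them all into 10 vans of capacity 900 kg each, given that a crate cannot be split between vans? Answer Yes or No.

Total = 8300 kg; ⌈8300/900⌉ = 10.
The bound of 10 does not rule out 10, but exhaustive search shows no assignment into 10 vans of capacity 900 kg exists — the minimum is 11.

No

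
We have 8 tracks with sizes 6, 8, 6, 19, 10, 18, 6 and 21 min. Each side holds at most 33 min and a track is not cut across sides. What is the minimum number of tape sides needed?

Total = 21 + 19 + 18 + 10 + 8 + 6 + 6 + 6 = 94 min.
Lower bound: ⌈94/33⌉ = 3 tape sides.
A packing using 3 tape sides:
  side 1: 21 + 10 = 31
  side 2: 19 + 8 + 6 = 33
  side 3: 18 + 6 + 6 = 30
This matches the lower bound, so 3 is optimal.

3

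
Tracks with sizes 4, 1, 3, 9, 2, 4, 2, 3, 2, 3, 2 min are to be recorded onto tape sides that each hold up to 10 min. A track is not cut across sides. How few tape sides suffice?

Total = 9 + 4 + 4 + 3 + 3 + 3 + 2 + 2 + 2 + 2 + 1 = 35 min.
Lower bound: ⌈35/10⌉ = 4 tape sides.
A packing using 4 tape sides:
  side 1: 9 + 1 = 10
  side 2: 4 + 4 + 2 = 10
  side 3: 3 + 3 + 3 = 9
  side 4: 2 + 2 + 2 = 6
This matches the lower bound, so 4 is optimal.

4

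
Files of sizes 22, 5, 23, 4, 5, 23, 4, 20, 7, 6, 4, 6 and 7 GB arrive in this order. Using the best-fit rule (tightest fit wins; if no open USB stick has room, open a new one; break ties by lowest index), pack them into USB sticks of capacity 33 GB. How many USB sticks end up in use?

  22 → USB stick 1 (new)  [load 22/33]
  5 → USB stick 1  [load 27/33]
  23 → USB stick 2 (new)  [load 23/33]
  4 → USB stick 1  [load 31/33]
  5 → USB stick 2  [load 28/33]
  23 → USB stick 3 (new)  [load 23/33]
  4 → USB stick 2  [load 32/33]
  20 → USB stick 4 (new)  [load 20/33]
  7 → USB stick 3  [load 30/33]
  6 → USB stick 4  [load 26/33]
  4 → USB stick 4  [load 30/33]
  6 → USB stick 5 (new)  [load 6/33]
  7 → USB stick 5  [load 13/33]
5 USB sticks opened.

5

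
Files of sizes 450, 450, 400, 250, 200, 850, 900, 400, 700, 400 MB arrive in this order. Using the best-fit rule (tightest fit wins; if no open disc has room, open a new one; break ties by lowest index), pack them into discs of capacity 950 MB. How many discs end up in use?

6

  450 → disc 1 (new)  [load 450/950]
  450 → disc 1  [load 900/950]
  400 → disc 2 (new)  [load 400/950]
  250 → disc 2  [load 650/950]
  200 → disc 2  [load 850/950]
  850 → disc 3 (new)  [load 850/950]
  900 → disc 4 (new)  [load 900/950]
  400 → disc 5 (new)  [load 400/950]
  700 → disc 6 (new)  [load 700/950]
  400 → disc 5  [load 800/950]
6 discs opened.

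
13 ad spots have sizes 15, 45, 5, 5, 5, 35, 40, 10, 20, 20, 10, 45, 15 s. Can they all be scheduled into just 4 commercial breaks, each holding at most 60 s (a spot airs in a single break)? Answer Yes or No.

No

Total = 270 s; ⌈270/60⌉ = 5.
At least 5 commercial breaks are required, but only 4 are allowed.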